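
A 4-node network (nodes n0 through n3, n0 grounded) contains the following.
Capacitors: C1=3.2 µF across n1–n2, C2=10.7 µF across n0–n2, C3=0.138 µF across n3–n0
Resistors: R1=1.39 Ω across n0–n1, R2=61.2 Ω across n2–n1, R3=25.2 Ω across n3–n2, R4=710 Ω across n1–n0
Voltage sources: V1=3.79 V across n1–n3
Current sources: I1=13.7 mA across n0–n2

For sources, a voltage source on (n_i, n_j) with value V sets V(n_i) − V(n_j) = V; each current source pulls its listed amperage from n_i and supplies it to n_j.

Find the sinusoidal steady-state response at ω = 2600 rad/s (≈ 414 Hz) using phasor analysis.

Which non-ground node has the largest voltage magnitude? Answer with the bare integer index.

MNA unknowns: 3 node voltages V₁..V_3 plus 1 source current (V1)
C1: Y=0.000+0.008320j on G[1,2]
C2: Y=0.000+0.02782j on G[0,2]
R1: Y=0.7194+0.000j on G[0,1]
R2: Y=0.01634+0.000j on G[2,1]
R3: Y=0.03968+0.000j on G[3,2]
C3: Y=0.000+0.0003588j on G[3,0]
R4: Y=0.001408+0.000j on G[1,0]
V1: row V1−V3=3.79, i_V1 at 1,3
I1: z[0]−=0.0137, z[2]+=0.0137
solve → V1=0.06304+0.06558j, V2=-1.651+1.140j, V3=-3.727+0.06558j
aux → i_V1=-0.08239-0.04398j

3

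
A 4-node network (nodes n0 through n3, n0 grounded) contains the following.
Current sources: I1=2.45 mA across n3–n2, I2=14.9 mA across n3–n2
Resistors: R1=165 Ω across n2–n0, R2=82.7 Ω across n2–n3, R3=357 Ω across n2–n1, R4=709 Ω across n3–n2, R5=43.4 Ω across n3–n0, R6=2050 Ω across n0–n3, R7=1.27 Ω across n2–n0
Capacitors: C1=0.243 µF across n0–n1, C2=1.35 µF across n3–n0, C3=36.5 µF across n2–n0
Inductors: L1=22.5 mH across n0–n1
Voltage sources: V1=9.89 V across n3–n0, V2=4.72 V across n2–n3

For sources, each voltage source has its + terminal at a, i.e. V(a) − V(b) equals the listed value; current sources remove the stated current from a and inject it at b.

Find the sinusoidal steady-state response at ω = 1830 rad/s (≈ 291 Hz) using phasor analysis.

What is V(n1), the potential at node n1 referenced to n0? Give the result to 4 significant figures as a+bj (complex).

Element admittances at ω=1830 rad/s:
  I1: injects 0.00245 A into n2 (from n3)
  Y(R1) = 0.006061+0.000j S between n2,n0
  Y(C1) = 0.000+0.0004447j S between n0,n1
  Y(R2) = 0.01209+0.000j S between n2,n3
  Y(R3) = 0.002801+0.000j S between n2,n1
  Y(R4) = 0.001410+0.000j S between n3,n2
  Y(L1) = 0.000-0.02429j S between n0,n1
  Y(R5) = 0.02304+0.000j S between n3,n0
  Y(R6) = 0.0004878+0.000j S between n0,n3
  Y(C2) = 0.000+0.002471j S between n3,n0
  Y(R7) = 0.7874+0.000j S between n2,n0
  I2: injects 0.0149 A into n2 (from n3)
  Y(C3) = 0.000+0.06679j S between n2,n0
  V1: constraint V(n3)−V(n0) = 9.89
  V2: constraint V(n2)−V(n3) = 4.72
Assemble and solve the 5×5 MNA system:
  V(n1)=0.1989+1.693j  V(n2)=14.61+0.000j  V(n3)=9.890+0.000j
  i(V1)=-11.87-0.9956j  i(V2)=-11.68-0.9711j

0.1989+1.693j V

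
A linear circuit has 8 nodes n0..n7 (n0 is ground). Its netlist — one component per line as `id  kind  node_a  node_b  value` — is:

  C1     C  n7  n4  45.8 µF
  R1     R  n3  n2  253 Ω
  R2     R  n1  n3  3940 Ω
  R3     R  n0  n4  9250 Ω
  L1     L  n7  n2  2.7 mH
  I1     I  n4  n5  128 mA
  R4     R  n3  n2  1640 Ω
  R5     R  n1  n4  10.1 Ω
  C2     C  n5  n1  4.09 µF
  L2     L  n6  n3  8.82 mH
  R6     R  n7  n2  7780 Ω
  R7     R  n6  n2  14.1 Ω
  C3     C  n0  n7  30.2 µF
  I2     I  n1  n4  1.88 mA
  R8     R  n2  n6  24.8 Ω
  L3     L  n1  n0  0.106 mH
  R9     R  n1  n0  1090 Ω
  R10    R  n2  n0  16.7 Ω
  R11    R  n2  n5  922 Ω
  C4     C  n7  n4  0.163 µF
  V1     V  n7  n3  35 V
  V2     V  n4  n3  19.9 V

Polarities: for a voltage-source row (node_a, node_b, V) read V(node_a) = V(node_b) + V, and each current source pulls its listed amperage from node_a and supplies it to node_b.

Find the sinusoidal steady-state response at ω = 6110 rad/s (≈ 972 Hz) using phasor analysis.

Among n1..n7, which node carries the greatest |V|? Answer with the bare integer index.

Apply KCL at each of the 7 non-ground nodes and solve the resulting linear system.
Node n1: branches {R2, R5, C2, I2, L3, R9} → V_1 = 0.4164-0.6053j
Node n2: branches {R1, L1, R4, R6, R7, R8, R10, R11} → V_2 = -6.250-4.520j
Node n3: branches {R1, R2, R4, L2, V1, V2} → V_3 = -30.04-7.097j
Node n4: branches {C1, R3, I1, R5, I2, C4, V2} → V_4 = -10.14-7.097j
Node n5: branches {I1, C2, R11} → V_5 = 0.4561-5.436j
Node n6: branches {L2, R7, R8} → V_6 = -7.312-0.7286j
Node n7: branches {C1, L1, R6, C3, C4, V1} → V_7 = 4.958-7.097j
Source currents: i(V1)=-1.155-4.476j, i(V2)=0.9204+4.884j

3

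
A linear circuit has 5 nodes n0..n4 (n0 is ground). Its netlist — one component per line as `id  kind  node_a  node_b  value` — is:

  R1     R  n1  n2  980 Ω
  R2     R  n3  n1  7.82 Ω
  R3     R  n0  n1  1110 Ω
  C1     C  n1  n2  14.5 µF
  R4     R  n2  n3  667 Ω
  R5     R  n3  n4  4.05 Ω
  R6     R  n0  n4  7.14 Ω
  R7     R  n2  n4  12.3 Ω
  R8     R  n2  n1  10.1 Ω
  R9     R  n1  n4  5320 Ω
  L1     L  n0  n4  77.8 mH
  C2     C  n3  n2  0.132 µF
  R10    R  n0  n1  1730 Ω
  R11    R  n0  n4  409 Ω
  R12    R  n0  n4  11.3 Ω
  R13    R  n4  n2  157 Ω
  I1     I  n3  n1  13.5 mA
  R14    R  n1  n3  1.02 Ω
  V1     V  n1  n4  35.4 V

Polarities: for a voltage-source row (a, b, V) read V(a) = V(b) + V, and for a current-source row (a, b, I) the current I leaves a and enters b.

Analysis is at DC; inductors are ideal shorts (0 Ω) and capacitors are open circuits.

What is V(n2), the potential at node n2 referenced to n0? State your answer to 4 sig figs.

18.95 V

Apply KCL at each of the 4 non-ground nodes and solve the resulting linear system.
Node n1: branches {R1, R2, R3, C1, R8, R9, R10, I1, R14, V1} → V_1 = 35.40
Node n2: branches {R1, C1, R4, R7, R8, C2, R13} → V_2 = 18.95
Node n3: branches {R2, R4, R5, C2, I1, R14} → V_3 = 28.93
Node n4: branches {R5, R6, R7, R9, L1, R11, R12, R13, V1} → V_4 = 0.000
Source currents: i(L1)=0.05235, i(V1)=-8.863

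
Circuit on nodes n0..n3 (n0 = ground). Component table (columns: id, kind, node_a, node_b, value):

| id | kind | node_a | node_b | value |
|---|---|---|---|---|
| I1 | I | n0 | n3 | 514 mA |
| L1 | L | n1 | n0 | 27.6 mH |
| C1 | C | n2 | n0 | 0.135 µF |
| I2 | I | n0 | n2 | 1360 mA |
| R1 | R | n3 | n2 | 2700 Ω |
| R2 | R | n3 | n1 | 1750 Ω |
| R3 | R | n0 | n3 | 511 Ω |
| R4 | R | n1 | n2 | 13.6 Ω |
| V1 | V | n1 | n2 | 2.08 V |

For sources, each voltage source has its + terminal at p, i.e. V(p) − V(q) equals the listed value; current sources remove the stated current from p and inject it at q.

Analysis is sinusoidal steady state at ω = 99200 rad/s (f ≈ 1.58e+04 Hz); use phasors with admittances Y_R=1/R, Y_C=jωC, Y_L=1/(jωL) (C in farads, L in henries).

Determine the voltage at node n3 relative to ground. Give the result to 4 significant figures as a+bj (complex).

179.6-37.97j V

Element admittances at ω=99200 rad/s:
  I1: injects 0.514 A into n3 (from n0)
  Y(L1) = 0.000-0.0003652j S between n1,n0
  Y(C1) = 0.000+0.01339j S between n2,n0
  I2: injects 1.36 A into n2 (from n0)
  Y(R1) = 0.0003704+0.000j S between n3,n2
  Y(R2) = 0.0005714+0.000j S between n3,n1
  Y(R3) = 0.001957+0.000j S between n0,n3
  Y(R4) = 0.07353+0.000j S between n1,n2
  V1: constraint V(n1)−V(n2) = 2.08
Assemble and solve the 4×4 MNA system:
  V(n1)=7.843-116.9j  V(n2)=5.763-116.9j  V(n3)=179.6-37.97j
  i(V1)=-0.01211+0.04795j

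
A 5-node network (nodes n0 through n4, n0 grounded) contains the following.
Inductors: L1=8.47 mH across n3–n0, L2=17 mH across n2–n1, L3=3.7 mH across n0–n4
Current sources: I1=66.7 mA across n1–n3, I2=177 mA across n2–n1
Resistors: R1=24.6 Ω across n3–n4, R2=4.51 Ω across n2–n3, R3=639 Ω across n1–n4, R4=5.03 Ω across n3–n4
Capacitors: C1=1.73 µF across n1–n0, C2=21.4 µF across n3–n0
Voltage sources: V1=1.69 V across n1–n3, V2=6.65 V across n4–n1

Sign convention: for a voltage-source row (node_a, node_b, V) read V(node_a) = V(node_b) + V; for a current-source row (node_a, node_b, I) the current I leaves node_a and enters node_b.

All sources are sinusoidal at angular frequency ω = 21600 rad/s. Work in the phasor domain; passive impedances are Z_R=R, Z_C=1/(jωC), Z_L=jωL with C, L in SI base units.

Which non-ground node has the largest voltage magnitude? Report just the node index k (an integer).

Apply KCL at each of the 4 non-ground nodes and solve the resulting linear system.
Node n1: branches {I1, L2, I2, C1, R3, V1, V2} → V_1 = 1.776+0.000j
Node n2: branches {L2, I2, R2} → V_2 = -0.7123-0.03056j
Node n3: branches {L1, I1, R1, R2, C2, R4, V1} → V_3 = 0.08555+0.000j
Node n4: branches {R1, L3, R3, R4, V2} → V_4 = 8.426+0.000j
Source currents: i(V1)=-1.887+0.04585j, i(V2)=-2.007+0.1054j

4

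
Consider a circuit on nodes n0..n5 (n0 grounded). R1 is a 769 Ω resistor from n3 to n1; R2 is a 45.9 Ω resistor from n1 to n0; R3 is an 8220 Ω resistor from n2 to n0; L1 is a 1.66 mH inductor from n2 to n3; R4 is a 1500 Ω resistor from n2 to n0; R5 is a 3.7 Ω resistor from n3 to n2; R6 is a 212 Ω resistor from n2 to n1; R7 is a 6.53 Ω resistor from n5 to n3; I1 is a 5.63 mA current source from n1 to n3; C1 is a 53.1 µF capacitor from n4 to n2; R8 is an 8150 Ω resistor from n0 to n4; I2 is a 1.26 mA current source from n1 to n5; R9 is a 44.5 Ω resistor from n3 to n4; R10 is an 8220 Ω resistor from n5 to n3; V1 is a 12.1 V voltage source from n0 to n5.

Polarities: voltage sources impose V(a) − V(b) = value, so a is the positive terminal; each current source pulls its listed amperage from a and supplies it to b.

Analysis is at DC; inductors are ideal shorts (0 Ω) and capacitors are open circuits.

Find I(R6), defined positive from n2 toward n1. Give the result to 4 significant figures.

Element admittances at DC:
  Y(R1) = 0.001300 S between n3,n1
  Y(R2) = 0.02179 S between n1,n0
  Y(R3) = 0.0001217 S between n2,n0
  L1: short n2↔n3 (DC inductor)
  Y(R4) = 0.0006667 S between n2,n0
  Y(R5) = 0.2703 S between n3,n2
  Y(R6) = 0.004717 S between n2,n1
  Y(R7) = 0.1531 S between n5,n3
  I1: injects 0.00563 A into n3 (from n1)
  Y(C1) = 0.000 S between n4,n2
  Y(R8) = 0.0001227 S between n0,n4
  I2: injects 0.00126 A into n5 (from n1)
  Y(R9) = 0.02247 S between n3,n4
  Y(R10) = 0.0001217 S between n5,n3
  V1: constraint V(n0)−V(n5) = 12.1
Assemble and solve the 7×7 MNA system:
  V(n1)=-2.768  V(n2)=-11.65  V(n3)=-11.65  V(n4)=-11.58  V(n5)=-12.10
  i(L1)=0.05105  i(V1)=-0.07091

-0.04187 A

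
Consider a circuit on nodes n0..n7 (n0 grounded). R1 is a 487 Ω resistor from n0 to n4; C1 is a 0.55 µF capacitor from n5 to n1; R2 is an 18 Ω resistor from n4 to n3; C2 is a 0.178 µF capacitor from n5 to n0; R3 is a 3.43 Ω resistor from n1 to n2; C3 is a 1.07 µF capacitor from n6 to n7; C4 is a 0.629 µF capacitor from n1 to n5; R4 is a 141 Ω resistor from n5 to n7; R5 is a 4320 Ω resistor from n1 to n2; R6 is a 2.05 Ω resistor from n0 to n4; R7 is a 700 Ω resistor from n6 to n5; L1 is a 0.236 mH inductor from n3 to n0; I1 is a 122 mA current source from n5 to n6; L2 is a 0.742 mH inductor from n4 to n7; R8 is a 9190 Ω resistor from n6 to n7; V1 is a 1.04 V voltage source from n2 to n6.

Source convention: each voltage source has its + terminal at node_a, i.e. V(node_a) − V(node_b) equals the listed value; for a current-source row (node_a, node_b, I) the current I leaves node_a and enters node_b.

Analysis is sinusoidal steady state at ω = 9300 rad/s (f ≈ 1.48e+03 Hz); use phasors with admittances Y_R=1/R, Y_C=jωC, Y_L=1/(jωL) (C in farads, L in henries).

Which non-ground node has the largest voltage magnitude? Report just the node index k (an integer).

5

Element admittances at ω=9300 rad/s:
  Y(R1) = 0.002053+0.000j S between n0,n4
  Y(C1) = 0.000+0.005115j S between n5,n1
  Y(R2) = 0.05556+0.000j S between n4,n3
  Y(C2) = 0.000+0.001655j S between n5,n0
  Y(R3) = 0.2915+0.000j S between n1,n2
  Y(C3) = 0.000+0.009951j S between n6,n7
  Y(C4) = 0.000+0.005850j S between n1,n5
  Y(R4) = 0.007092+0.000j S between n5,n7
  Y(R5) = 0.0002315+0.000j S between n1,n2
  Y(R6) = 0.4878+0.000j S between n0,n4
  Y(R7) = 0.001429+0.000j S between n6,n5
  Y(L1) = 0.000-0.4556j S between n3,n0
  I1: injects 0.122 A into n6 (from n5)
  Y(L2) = 0.000-0.1449j S between n4,n7
  Y(R8) = 0.0001088+0.000j S between n6,n7
  V1: constraint V(n2)−V(n6) = 1.04
Assemble and solve the 8×8 MNA system:
  V(n1)=-1.308-3.664j  V(n2)=-1.023-3.557j  V(n3)=-0.001364+0.001603j  V(n4)=0.01178+0.01279j  V(n5)=-4.160+3.929j  V(n6)=-2.063-3.557j  V(n7)=-0.03573+0.05767j
  i(V1)=-0.08325-0.03126j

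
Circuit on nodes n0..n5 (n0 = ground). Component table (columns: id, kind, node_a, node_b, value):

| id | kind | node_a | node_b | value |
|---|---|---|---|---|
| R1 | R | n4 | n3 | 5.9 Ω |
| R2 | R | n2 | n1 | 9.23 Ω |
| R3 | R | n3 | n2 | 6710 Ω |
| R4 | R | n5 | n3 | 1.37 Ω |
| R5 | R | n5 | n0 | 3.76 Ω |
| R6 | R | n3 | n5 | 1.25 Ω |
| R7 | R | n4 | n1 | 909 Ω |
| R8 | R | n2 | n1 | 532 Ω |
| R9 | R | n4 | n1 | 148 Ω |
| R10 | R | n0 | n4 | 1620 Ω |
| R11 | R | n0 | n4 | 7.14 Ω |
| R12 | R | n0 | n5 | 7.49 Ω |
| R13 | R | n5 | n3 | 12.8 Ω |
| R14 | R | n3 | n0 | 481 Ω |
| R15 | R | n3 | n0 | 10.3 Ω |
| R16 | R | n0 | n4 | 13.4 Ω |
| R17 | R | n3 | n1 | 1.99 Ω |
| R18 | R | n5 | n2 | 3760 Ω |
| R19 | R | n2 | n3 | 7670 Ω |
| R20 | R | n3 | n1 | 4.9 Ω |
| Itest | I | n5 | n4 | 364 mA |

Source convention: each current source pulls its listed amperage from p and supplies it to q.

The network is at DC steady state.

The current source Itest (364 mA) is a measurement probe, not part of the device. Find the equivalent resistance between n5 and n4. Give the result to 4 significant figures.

MNA unknowns: 5 node voltages V₁..V_5
R1: Y=0.1695 on G[4,3]
R2: Y=0.1083 on G[2,1]
R3: Y=0.0001490 on G[3,2]
R4: Y=0.7299 on G[5,3]
R5: Y=0.2660 on G[5,0]
R6: Y=0.8000 on G[3,5]
R7: Y=0.001100 on G[4,1]
R8: Y=0.001880 on G[2,1]
R9: Y=0.006757 on G[4,1]
R10: Y=0.0006173 on G[0,4]
R11: Y=0.1401 on G[0,4]
R12: Y=0.1335 on G[0,5]
R13: Y=0.07812 on G[5,3]
R14: Y=0.002079 on G[3,0]
R15: Y=0.09709 on G[3,0]
R16: Y=0.07463 on G[0,4]
R17: Y=0.5025 on G[3,1]
R18: Y=0.0002660 on G[5,2]
R19: Y=0.0001304 on G[2,3]
R20: Y=0.2041 on G[3,1]
Itest: z[5]−=0.364, z[4]+=0.364
solve → V1=-0.2347, V2=-0.2351, V3=-0.2464, V4=0.8160, V5=-0.3786

R_eq = 3.282 Ω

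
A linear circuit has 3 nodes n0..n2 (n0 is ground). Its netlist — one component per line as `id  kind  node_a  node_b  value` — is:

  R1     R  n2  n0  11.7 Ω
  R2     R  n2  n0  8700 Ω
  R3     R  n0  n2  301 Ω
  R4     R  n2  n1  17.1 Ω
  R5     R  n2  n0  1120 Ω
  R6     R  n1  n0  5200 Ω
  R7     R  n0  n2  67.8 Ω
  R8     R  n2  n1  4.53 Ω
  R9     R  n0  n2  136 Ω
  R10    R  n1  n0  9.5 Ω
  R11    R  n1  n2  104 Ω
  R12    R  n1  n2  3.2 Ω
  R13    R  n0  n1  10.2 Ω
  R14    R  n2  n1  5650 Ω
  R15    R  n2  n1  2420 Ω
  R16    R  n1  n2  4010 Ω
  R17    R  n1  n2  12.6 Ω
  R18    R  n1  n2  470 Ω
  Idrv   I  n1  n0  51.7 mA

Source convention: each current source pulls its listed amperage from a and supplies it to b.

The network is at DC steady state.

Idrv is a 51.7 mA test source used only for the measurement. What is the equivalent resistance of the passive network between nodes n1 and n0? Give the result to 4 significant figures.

R_eq = 3.337 Ω

Apply KCL at each of the 2 non-ground nodes and solve the resulting linear system.
Node n1: branches {R4, R6, R8, R10, R11, R12, R13, R14, R15, R16, R17, R18, Idrv} → V_1 = -0.1725
Node n2: branches {R1, R2, R3, R4, R5, R7, R8, R9, R11, R12, R14, R15, R16, R17, R18} → V_2 = -0.1483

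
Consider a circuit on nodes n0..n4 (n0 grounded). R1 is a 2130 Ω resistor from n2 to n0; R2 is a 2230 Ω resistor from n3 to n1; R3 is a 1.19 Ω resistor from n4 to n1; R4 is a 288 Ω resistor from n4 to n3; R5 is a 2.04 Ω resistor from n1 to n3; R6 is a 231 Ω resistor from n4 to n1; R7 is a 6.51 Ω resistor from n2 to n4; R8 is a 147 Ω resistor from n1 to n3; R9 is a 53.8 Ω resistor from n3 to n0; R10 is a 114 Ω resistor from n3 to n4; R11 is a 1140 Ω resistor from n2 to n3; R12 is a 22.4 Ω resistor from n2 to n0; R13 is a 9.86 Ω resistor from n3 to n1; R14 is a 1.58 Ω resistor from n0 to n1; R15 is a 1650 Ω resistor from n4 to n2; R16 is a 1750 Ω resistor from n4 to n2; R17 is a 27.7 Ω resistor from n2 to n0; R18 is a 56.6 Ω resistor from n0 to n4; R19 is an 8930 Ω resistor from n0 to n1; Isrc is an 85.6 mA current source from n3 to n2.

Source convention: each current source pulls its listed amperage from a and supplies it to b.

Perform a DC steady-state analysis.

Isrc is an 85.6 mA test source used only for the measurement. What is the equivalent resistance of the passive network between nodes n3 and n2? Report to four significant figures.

R_eq = 6.410 Ω

Apply KCL at each of the 4 non-ground nodes and solve the resulting linear system.
Node n1: branches {R2, R3, R5, R6, R8, R13, R14, R19} → V_1 = -0.04318
Node n2: branches {R1, R7, R11, R12, R15, R16, R17, Isrc} → V_2 = 0.3728
Node n3: branches {R2, R4, R5, R8, R9, R10, R11, R13, Isrc} → V_3 = -0.1759
Node n4: branches {R3, R4, R6, R7, R10, R15, R16, R18} → V_4 = 0.01853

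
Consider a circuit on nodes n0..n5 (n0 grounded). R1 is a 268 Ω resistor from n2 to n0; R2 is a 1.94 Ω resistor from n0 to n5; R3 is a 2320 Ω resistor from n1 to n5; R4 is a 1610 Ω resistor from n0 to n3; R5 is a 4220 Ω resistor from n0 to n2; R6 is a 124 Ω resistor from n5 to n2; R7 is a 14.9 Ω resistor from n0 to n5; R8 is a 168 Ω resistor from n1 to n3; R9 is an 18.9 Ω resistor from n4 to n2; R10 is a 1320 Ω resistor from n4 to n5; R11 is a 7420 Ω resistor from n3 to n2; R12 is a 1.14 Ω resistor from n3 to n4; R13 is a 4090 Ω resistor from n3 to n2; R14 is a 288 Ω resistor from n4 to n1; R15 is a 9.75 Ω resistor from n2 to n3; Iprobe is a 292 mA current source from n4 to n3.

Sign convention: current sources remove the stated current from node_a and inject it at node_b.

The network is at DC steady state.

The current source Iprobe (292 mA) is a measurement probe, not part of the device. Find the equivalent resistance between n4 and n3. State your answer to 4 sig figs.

R_eq = 1.093 Ω

MNA unknowns: 5 node voltages V₁..V_5
R1: Y=0.003731 on G[2,0]
R2: Y=0.5155 on G[0,5]
R3: Y=0.0004310 on G[1,5]
R4: Y=0.0006211 on G[0,3]
R5: Y=0.0002370 on G[0,2]
R6: Y=0.008065 on G[5,2]
R7: Y=0.06711 on G[0,5]
R8: Y=0.005952 on G[1,3]
R9: Y=0.05291 on G[4,2]
R10: Y=0.0007576 on G[4,5]
R11: Y=0.0001348 on G[3,2]
R12: Y=0.8772 on G[3,4]
R13: Y=0.0002445 on G[3,2]
R14: Y=0.003472 on G[4,1]
R15: Y=0.1026 on G[2,3]
Iprobe: z[4]−=0.292, z[3]+=0.292
solve → V1=-0.001849, V2=0.006779, V3=0.1157, V4=-0.2035, V5=-0.0001695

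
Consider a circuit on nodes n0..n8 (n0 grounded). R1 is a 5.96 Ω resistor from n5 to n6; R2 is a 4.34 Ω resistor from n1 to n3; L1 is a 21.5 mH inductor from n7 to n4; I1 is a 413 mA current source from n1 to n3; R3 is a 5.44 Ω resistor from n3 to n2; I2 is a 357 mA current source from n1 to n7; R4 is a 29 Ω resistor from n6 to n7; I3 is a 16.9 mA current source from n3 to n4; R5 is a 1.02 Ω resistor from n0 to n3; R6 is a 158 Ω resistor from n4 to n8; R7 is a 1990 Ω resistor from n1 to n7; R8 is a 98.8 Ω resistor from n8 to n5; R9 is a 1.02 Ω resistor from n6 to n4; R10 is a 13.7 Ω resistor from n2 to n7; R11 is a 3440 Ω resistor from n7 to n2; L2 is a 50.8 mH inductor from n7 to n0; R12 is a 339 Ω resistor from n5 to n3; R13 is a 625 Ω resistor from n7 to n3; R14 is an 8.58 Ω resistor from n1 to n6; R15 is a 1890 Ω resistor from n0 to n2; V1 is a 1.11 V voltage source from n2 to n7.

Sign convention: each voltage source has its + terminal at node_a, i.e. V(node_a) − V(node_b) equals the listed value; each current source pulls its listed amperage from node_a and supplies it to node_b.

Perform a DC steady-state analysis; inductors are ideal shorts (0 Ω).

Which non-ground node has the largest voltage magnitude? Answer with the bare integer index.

Apply KCL at each of the 8 non-ground nodes and solve the resulting linear system.
Node n1: branches {R2, I1, I2, R7, R14} → V_1 = -2.256
Node n2: branches {R3, R10, R11, R15, V1} → V_2 = 1.110
Node n3: branches {R2, I1, R3, I3, R5, R12, R13} → V_3 = 0.05700
Node n4: branches {L1, I3, R6, R9} → V_4 = 0.000
Node n5: branches {R1, R8, R12} → V_5 = -0.2209
Node n6: branches {R1, R4, R9, R14} → V_6 = -0.2309
Node n7: branches {L1, I2, R4, R7, R10, R11, L2, R13, V1} → V_7 = 0.000
Node n8: branches {R6, R8} → V_8 = -0.1359
Source currents: i(L1)=0.2103, i(L2)=-0.05647, i(V1)=-0.2755

1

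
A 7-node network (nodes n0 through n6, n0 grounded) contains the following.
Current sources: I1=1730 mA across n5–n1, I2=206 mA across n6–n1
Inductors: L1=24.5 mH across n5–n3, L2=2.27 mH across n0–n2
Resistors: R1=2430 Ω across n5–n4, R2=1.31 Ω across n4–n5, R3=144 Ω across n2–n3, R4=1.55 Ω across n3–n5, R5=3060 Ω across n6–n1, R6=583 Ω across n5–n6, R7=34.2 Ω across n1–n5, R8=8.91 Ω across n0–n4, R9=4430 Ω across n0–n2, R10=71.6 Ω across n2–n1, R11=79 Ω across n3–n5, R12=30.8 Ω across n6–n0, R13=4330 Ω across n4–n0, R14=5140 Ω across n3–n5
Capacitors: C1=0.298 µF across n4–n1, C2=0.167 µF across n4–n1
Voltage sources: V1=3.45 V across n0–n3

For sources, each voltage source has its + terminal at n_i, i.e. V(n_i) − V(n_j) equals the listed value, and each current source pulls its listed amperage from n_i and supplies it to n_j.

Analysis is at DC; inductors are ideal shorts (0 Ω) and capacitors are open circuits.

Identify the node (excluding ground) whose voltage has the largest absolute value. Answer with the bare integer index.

Element admittances at DC:
  I1: injects 1.73 A into n1 (from n5)
  L1: short n5↔n3 (DC inductor)
  Y(R1) = 0.0004115 S between n5,n4
  I2: injects 0.206 A into n1 (from n6)
  Y(R2) = 0.7634 S between n4,n5
  Y(C1) = 0.000 S between n4,n1
  L2: short n0↔n2 (DC inductor)
  Y(R3) = 0.006944 S between n2,n3
  Y(R4) = 0.6452 S between n3,n5
  Y(R5) = 0.0003268 S between n6,n1
  Y(R6) = 0.001715 S between n5,n6
  Y(R7) = 0.02924 S between n1,n5
  Y(R8) = 0.1122 S between n0,n4
  Y(C2) = 0.000 S between n4,n1
  Y(R9) = 0.0002257 S between n0,n2
  Y(R10) = 0.01397 S between n2,n1
  Y(R11) = 0.01266 S between n3,n5
  Y(R12) = 0.03247 S between n6,n0
  Y(R13) = 0.0002309 S between n4,n0
  Y(R14) = 0.0001946 S between n3,n5
  V1: constraint V(n0)−V(n3) = 3.45
Assemble and solve the 9×9 MNA system:
  V(n1)=42.11  V(n2)=0.000  V(n3)=-3.450  V(n4)=-3.007  V(n5)=-3.450  V(n6)=-5.742
  i(L1)=-0.06352  i(L2)=-0.5642  i(V1)=0.03956

1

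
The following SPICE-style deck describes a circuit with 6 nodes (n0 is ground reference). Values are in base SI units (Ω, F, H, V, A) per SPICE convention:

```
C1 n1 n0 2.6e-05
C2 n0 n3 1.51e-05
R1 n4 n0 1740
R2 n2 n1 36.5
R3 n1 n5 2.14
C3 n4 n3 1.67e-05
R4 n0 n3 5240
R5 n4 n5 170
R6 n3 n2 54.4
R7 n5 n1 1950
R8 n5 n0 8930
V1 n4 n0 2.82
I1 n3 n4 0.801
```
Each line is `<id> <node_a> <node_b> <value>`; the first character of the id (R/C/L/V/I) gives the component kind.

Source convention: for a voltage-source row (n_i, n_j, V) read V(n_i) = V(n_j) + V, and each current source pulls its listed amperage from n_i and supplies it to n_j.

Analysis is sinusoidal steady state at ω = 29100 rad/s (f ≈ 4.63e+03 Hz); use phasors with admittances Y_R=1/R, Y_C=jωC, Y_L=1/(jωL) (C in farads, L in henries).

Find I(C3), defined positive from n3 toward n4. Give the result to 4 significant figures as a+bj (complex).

-0.4292-0.6562j A

Apply KCL at each of the 5 non-ground nodes and solve the resulting linear system.
Node n1: branches {C1, R2, R3, R7} → V_1 = 0.01380-0.04271j
Node n2: branches {R2, R6} → V_2 = 0.5984+0.3291j
Node n3: branches {C2, C3, R4, R6, I1} → V_3 = 1.470+0.8832j
Node n4: branches {R1, C3, R5, V1, I1} → V_4 = 2.820+0.000j
Node n5: branches {R3, R5, R7, R8} → V_5 = 0.04863-0.04217j
Source currents: i(V1)=0.3539-0.6564j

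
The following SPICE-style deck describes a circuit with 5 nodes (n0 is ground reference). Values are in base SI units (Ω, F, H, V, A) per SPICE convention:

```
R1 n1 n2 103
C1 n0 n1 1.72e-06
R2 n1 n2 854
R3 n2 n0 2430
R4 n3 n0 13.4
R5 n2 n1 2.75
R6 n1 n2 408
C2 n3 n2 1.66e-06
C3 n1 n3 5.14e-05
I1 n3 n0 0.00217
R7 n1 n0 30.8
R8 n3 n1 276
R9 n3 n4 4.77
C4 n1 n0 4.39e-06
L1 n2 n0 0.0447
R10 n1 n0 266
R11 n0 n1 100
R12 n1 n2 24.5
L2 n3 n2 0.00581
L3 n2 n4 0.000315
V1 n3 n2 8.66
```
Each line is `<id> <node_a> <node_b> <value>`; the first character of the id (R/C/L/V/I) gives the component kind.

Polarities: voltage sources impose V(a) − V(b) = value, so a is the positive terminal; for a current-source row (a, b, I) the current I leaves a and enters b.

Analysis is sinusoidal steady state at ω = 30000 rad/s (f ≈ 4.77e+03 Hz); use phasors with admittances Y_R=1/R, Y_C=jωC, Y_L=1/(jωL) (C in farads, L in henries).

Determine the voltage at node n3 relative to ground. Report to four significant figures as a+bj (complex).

MNA unknowns: 4 node voltages V₁..V_4 plus 1 source current (V1)
R1: Y=0.009709+0.000j on G[1,2]
C1: Y=0.000+0.05160j on G[0,1]
R2: Y=0.001171+0.000j on G[1,2]
R3: Y=0.0004115+0.000j on G[2,0]
R4: Y=0.07463+0.000j on G[3,0]
R5: Y=0.3636+0.000j on G[2,1]
R6: Y=0.002451+0.000j on G[1,2]
C2: Y=0.000+0.04980j on G[3,2]
C3: Y=0.000+1.542j on G[1,3]
I1: z[3]−=0.00217, z[0]+=0.00217
R7: Y=0.03247+0.000j on G[1,0]
R8: Y=0.003623+0.000j on G[3,1]
R9: Y=0.2096+0.000j on G[3,4]
C4: Y=0.000+0.1317j on G[1,0]
L1: Y=0.000-0.0007457j on G[2,0]
R10: Y=0.003759+0.000j on G[1,0]
R11: Y=0.01000+0.000j on G[0,1]
R12: Y=0.04082+0.000j on G[1,2]
L2: Y=0.000-0.005737j on G[3,2]
L3: Y=0.000-0.1058j on G[2,4]
V1: row V3−V2=8.66, i_V1 at 3,2
solve → V1=0.4651+0.5600j, V2=-7.545-1.556j, V3=1.115-1.556j, V4=-0.6430+1.928j
aux → i_V1=-3.719-0.5303j

1.115-1.556j V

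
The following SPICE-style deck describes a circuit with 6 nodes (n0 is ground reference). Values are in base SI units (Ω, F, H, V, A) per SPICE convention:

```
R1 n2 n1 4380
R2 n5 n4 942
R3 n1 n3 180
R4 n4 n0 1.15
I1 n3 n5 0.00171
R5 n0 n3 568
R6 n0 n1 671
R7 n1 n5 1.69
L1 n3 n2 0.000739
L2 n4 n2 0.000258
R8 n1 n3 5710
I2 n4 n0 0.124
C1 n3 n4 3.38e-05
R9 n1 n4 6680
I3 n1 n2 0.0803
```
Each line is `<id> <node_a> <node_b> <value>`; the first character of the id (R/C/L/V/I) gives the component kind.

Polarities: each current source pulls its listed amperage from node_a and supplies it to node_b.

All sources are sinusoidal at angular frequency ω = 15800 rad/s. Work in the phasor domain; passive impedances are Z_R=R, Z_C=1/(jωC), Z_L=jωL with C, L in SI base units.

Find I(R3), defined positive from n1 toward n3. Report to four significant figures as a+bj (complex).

Apply KCL at each of the 5 non-ground nodes and solve the resulting linear system.
Node n1: branches {R1, R3, R6, R7, R8, R9, I3} → V_1 = -9.182+0.05312j
Node n2: branches {R1, L1, L2, I3} → V_2 = -0.1266+0.2544j
Node n3: branches {R3, I1, R5, L1, R8, C1} → V_3 = -0.1271+0.07018j
Node n4: branches {R2, R4, L2, I2, C1, R9} → V_4 = -0.1266-0.0002331j
Node n5: branches {R2, I1, R7} → V_5 = -9.163+0.05302j

-0.05030-9.476e-05j A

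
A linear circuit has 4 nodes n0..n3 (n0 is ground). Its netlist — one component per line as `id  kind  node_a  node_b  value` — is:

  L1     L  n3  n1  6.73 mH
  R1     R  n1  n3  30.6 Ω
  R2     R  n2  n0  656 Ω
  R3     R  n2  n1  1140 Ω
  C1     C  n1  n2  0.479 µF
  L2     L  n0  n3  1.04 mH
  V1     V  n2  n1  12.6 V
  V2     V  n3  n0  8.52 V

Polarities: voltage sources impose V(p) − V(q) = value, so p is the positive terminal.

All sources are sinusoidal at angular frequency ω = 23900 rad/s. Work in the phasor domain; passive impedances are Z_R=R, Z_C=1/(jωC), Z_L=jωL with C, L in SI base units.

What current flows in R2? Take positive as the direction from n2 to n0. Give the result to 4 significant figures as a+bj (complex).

Apply KCL at each of the 3 non-ground nodes and solve the resulting linear system.
Node n1: branches {L1, R1, R3, C1, V1} → V_1 = 7.609-0.1656j
Node n2: branches {R2, R3, C1, V1} → V_2 = 20.21-0.1656j
Node n3: branches {L1, R1, L2, V2} → V_3 = 8.520+0.000j
Source currents: i(V1)=-0.04186-0.1440j, i(V2)=-0.03081+0.3430j

0.03081-0.0002525j A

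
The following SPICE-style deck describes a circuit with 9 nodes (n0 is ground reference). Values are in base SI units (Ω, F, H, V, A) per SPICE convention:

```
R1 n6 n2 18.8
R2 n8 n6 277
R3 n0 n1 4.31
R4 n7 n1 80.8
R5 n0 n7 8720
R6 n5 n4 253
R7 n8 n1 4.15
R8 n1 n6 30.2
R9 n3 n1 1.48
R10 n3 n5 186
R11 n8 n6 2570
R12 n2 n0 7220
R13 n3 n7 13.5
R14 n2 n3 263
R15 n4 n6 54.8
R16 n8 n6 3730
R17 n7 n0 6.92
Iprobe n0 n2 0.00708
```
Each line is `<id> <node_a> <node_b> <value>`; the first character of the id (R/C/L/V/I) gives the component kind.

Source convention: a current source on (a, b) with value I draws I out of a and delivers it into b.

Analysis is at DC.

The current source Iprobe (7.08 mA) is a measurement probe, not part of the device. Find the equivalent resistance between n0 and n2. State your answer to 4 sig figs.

Element admittances at DC:
  Y(R1) = 0.05319 S between n6,n2
  Y(R2) = 0.003610 S between n8,n6
  Y(R3) = 0.2320 S between n0,n1
  Y(R4) = 0.01238 S between n7,n1
  Y(R5) = 0.0001147 S between n0,n7
  Y(R6) = 0.003953 S between n5,n4
  Y(R7) = 0.2410 S between n8,n1
  Y(R8) = 0.03311 S between n1,n6
  Y(R9) = 0.6757 S between n3,n1
  Y(R10) = 0.005376 S between n3,n5
  Y(R11) = 0.0003891 S between n8,n6
  Y(R12) = 0.0001385 S between n2,n0
  Y(R13) = 0.07407 S between n3,n7
  Y(R14) = 0.003802 S between n2,n3
  Y(R15) = 0.01825 S between n4,n6
  Y(R16) = 0.0002681 S between n8,n6
  Y(R17) = 0.1445 S between n7,n0
  Iprobe: injects 0.00708 A into n2 (from n0)
Assemble and solve the 8×8 MNA system:
  V(n1)=0.02456  V(n2)=0.2911  V(n3)=0.02482  V(n4)=0.1608  V(n5)=0.08245  V(n6)=0.1778  V(n7)=0.009271  V(n8)=0.02723

R_eq = 41.12 Ω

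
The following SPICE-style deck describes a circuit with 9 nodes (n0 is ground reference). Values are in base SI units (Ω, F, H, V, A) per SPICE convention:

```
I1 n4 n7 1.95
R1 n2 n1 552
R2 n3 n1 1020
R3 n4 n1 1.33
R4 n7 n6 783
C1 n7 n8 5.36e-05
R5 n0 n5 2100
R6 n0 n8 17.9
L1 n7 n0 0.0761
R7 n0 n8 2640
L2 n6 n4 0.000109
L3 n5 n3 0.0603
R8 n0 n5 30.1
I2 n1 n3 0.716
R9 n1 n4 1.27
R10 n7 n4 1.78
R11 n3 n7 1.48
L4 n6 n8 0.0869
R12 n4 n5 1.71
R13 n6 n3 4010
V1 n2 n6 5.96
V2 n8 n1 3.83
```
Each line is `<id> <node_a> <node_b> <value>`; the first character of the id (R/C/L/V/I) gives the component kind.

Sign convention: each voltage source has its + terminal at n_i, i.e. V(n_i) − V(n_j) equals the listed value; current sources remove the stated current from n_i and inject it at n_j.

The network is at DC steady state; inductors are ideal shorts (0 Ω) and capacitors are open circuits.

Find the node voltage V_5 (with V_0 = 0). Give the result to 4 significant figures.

Apply KCL at each of the 8 non-ground nodes and solve the resulting linear system.
Node n1: branches {R1, R2, R3, I2, R9, V2} → V_1 = -6.319
Node n2: branches {R1, V1} → V_2 = 3.471
Node n3: branches {R2, L3, I2, R11, R13} → V_3 = -0.5761
Node n4: branches {I1, R3, L2, R9, R10, R12} → V_4 = -2.489
Node n5: branches {R5, L3, R8, R12} → V_5 = -0.5761
Node n6: branches {R4, L2, L4, R13, V1} → V_6 = -2.489
Node n7: branches {I1, R4, C1, L1, R10, R11} → V_7 = 0.000
Node n8: branches {C1, R6, R7, L4, V2} → V_8 = -2.489
Source currents: i(L1)=0.1594, i(L2)=5.329, i(L3)=-1.099, i(L4)=-5.343, i(V1)=-0.01774, i(V2)=-5.203

-0.5761 V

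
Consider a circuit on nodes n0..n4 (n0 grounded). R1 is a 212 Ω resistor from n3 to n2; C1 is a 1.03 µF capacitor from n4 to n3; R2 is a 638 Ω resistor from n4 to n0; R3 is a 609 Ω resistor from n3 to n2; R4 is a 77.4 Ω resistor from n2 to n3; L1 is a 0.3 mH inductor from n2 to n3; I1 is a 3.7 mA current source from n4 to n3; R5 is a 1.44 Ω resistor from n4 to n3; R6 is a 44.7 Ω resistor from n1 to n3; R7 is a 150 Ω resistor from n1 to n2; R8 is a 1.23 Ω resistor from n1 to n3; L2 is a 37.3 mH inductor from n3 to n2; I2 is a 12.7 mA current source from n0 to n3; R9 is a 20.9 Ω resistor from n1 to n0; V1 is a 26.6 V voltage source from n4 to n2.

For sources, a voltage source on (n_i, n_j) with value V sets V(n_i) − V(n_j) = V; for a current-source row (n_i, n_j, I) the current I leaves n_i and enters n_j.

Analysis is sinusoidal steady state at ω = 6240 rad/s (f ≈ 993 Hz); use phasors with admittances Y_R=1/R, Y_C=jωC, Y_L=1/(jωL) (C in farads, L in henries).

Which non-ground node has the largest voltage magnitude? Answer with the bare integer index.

Element admittances at ω=6240 rad/s:
  Y(R1) = 0.004717+0.000j S between n3,n2
  Y(C1) = 0.000+0.006427j S between n4,n3
  Y(R2) = 0.001567+0.000j S between n4,n0
  Y(R3) = 0.001642+0.000j S between n3,n2
  Y(R4) = 0.01292+0.000j S between n2,n3
  Y(L1) = 0.000-0.5342j S between n2,n3
  I1: injects 0.0037 A into n3 (from n4)
  Y(R5) = 0.6944+0.000j S between n4,n3
  Y(R6) = 0.02237+0.000j S between n1,n3
  Y(R7) = 0.006667+0.000j S between n1,n2
  Y(R8) = 0.8130+0.000j S between n1,n3
  Y(L2) = 0.000-0.004296j S between n3,n2
  I2: injects 0.0127 A into n3 (from n0)
  Y(R9) = 0.04785+0.000j S between n1,n0
  V1: constraint V(n4)−V(n2) = 26.6
Assemble and solve the 5×5 MNA system:
  V(n1)=-0.06712+0.3897j  V(n2)=-16.45-11.90j  V(n3)=0.05977+0.5100j  V(n4)=10.15-11.90j
  i(V1)=-7.107+8.568j

2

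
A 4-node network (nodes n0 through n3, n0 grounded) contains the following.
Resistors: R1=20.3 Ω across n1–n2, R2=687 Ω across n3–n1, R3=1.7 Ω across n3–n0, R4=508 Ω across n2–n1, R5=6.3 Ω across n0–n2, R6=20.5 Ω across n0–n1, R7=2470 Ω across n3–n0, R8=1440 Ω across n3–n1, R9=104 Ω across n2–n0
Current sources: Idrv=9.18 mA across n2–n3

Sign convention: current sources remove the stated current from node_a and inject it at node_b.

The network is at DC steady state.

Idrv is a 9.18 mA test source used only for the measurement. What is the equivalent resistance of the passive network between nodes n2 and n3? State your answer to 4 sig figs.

R_eq = 6.832 Ω

Element admittances at DC:
  Y(R1) = 0.04926 S between n1,n2
  Y(R2) = 0.001456 S between n3,n1
  Y(R3) = 0.5882 S between n3,n0
  Y(R4) = 0.001969 S between n2,n1
  Y(R5) = 0.1587 S between n0,n2
  Y(R6) = 0.04878 S between n0,n1
  Y(R7) = 0.0004049 S between n3,n0
  Y(R8) = 0.0006944 S between n3,n1
  Y(R9) = 0.009615 S between n2,n0
  Idrv: injects 0.00918 A into n3 (from n2)
Assemble and solve the 3×3 MNA system:
  V(n1)=-0.02337  V(n2)=-0.04726  V(n3)=0.01545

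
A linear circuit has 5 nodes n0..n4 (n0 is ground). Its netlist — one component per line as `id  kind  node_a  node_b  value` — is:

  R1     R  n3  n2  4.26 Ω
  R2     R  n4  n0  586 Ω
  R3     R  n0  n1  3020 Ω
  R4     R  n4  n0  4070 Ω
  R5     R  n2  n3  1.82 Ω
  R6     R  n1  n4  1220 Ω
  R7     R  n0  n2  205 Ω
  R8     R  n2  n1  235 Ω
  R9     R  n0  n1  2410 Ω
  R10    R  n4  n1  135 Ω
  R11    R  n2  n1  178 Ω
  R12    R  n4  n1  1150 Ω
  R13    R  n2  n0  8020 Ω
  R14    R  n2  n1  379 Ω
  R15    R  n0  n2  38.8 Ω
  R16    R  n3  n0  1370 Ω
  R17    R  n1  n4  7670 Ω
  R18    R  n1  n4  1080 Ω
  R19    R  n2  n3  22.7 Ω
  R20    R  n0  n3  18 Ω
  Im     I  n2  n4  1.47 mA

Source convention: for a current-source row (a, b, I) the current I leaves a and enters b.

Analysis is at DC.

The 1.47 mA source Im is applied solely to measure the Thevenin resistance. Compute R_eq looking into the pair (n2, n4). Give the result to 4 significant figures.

R_eq = 130.9 Ω

Apply KCL at each of the 4 non-ground nodes and solve the resulting linear system.
Node n1: branches {R3, R6, R8, R9, R10, R11, R12, R14, R17, R18} → V_1 = 0.07851
Node n2: branches {R1, R5, R7, R8, R11, R13, R14, R15, R19, Im} → V_2 = -0.005081
Node n3: branches {R1, R5, R16, R19, R20} → V_3 = -0.004758
Node n4: branches {R2, R4, R6, R10, R12, R17, R18, Im} → V_4 = 0.1873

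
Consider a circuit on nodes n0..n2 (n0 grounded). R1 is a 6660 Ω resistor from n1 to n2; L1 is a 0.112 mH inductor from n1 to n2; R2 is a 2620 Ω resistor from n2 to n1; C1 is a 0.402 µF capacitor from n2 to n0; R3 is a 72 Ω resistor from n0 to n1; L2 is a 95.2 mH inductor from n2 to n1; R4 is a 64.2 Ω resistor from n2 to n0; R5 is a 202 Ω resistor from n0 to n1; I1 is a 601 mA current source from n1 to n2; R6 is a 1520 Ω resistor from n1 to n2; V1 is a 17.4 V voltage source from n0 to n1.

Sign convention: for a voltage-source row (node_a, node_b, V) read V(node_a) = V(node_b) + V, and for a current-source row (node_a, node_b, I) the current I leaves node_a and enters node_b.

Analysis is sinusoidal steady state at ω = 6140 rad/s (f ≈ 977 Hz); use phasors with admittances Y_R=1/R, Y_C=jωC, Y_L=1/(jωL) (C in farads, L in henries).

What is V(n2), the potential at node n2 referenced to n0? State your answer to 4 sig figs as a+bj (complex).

-17.42+0.6002j V

MNA unknowns: 2 node voltages V₁..V_2 plus 1 source current (V1)
R1: Y=0.0001502+0.000j on G[1,2]
L1: Y=0.000-1.454j on G[1,2]
R2: Y=0.0003817+0.000j on G[2,1]
C1: Y=0.000+0.002468j on G[2,0]
R3: Y=0.01389+0.000j on G[0,1]
L2: Y=0.000-0.001711j on G[2,1]
R4: Y=0.01558+0.000j on G[2,0]
R5: Y=0.004950+0.000j on G[0,1]
I1: z[1]−=0.601, z[2]+=0.601
R6: Y=0.0006579+0.000j on G[1,2]
V1: row V0−V1=17.4, i_V1 at 0,1
solve → V1=-17.40+0.000j, V2=-17.42+0.6002j
aux → i_V1=-0.6007-0.03365j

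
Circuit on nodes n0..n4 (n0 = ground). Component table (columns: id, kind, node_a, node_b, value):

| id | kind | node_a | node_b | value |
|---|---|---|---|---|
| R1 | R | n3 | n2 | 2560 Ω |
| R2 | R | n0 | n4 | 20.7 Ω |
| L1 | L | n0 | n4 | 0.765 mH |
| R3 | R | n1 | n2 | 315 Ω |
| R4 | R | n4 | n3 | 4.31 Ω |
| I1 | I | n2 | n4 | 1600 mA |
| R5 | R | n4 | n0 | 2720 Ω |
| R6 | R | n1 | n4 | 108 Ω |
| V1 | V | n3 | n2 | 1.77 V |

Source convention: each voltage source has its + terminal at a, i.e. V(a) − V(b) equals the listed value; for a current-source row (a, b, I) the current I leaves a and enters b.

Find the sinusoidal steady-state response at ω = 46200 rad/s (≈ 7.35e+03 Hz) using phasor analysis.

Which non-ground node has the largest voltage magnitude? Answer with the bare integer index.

MNA unknowns: 4 node voltages V₁..V_4 plus 1 source current (V1)
R1: Y=0.0003906+0.000j on G[3,2]
R2: Y=0.04831+0.000j on G[0,4]
L1: Y=0.000-0.02829j on G[0,4]
R3: Y=0.003175+0.000j on G[1,2]
R4: Y=0.2320+0.000j on G[4,3]
I1: z[2]−=1.6, z[4]+=1.6
R5: Y=0.0003676+0.000j on G[4,0]
R6: Y=0.009259+0.000j on G[1,4]
V1: row V3−V2=1.77, i_V1 at 3,2
solve → V1=-2.190+0.000j, V2=-8.579+0.000j, V3=-6.809+0.000j, V4=0.000+0.000j
aux → i_V1=1.579+0.000j

2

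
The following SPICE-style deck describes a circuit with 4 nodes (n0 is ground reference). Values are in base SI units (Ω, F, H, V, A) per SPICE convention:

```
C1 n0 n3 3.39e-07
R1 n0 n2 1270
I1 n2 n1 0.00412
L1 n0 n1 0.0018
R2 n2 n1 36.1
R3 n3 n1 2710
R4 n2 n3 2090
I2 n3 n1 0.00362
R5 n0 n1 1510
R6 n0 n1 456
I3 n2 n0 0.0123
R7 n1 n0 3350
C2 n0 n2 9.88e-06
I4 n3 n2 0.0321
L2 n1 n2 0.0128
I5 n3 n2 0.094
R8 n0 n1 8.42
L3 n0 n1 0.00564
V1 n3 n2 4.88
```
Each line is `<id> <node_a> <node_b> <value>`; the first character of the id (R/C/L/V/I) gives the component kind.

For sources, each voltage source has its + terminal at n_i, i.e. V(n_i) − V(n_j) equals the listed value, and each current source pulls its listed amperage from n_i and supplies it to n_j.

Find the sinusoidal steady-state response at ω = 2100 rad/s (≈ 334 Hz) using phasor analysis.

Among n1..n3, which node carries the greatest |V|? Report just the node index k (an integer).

3

MNA unknowns: 3 node voltages V₁..V_3 plus 1 source current (V1)
C1: Y=0.000+0.0007119j on G[0,3]
R1: Y=0.0007874+0.000j on G[0,2]
I1: z[2]−=0.00412, z[1]+=0.00412
L1: Y=0.000-0.2646j on G[0,1]
R2: Y=0.02770+0.000j on G[2,1]
R3: Y=0.0003690+0.000j on G[3,1]
R4: Y=0.0004785+0.000j on G[2,3]
I2: z[3]−=0.00362, z[1]+=0.00362
R5: Y=0.0006623+0.000j on G[0,1]
R6: Y=0.002193+0.000j on G[0,1]
I3: z[2]−=0.0123, z[0]+=0.0123
R7: Y=0.0002985+0.000j on G[1,0]
C2: Y=0.000+0.02075j on G[0,2]
I4: z[3]−=0.0321, z[2]+=0.0321
L2: Y=0.000-0.03720j on G[1,2]
I5: z[3]−=0.094, z[2]+=0.094
R8: Y=0.1188+0.000j on G[0,1]
L3: Y=0.000-0.08443j on G[0,1]
V1: row V3−V2=4.88, i_V1 at 3,2
solve → V1=-0.04487-0.04544j, V2=-0.6172-0.4434j, V3=4.263-0.4434j
aux → i_V1=-0.1340-0.002888j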